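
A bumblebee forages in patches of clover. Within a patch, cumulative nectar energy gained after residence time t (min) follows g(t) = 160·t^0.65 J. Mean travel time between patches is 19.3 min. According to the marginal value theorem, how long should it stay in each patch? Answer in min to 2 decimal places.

Optimal t* satisfies g'(t*) = g(t*)/(T + t*).
g'(t) = 0.65·160·t^-0.35. Setting 0.65·160·t^-0.35 = 160·t^0.65/(19.3+t) gives 0.65(19.3+t) = t, so 0.35·t = 0.65×19.3.
t* = 0.65×19.3/0.35 = 35.84 min.

35.84 min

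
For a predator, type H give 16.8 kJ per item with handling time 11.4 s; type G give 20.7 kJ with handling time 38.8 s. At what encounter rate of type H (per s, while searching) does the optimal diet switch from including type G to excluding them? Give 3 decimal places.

0.050 per s

Drop type G once their profitability E₂/h₂ falls below the rate achievable on type H alone: E₂/h₂ = λE₁/(1 + λh₁).
Solve for λ: λE₁h₂ = E₂(1 + λh₁) → λ(E₁h₂ − E₂h₁) = E₂ → λ = E₂/(E₁h₂ − E₂h₁).
λ = 20.7/(16.8×38.8 − 20.7×11.4) = 20.7/415.9 = 0.04978 per s.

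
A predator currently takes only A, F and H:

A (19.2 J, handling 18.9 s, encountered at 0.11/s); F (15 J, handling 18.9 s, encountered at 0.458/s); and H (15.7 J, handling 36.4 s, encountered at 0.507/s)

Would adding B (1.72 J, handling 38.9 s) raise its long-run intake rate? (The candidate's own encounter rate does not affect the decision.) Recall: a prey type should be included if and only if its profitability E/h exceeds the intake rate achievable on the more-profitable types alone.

Intake rate on the current diet: R = (0.11×19.2 + 0.458×15 + 0.507×15.7) / (1 + 0.11×18.9 + 0.458×18.9 + 0.507×36.4) = 16.94/30.19 = 0.5612 J/s.
Profitability of B: 1.72/38.9 = 0.04422 J/s.
0.04422 < 0.5612, so adding B would lower the average — exclude it.

No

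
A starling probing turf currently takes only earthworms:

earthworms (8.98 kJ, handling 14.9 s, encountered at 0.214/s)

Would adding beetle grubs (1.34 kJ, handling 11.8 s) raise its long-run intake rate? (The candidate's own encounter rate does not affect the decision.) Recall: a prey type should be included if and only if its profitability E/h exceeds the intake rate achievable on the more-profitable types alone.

On earthworms alone, R = ΣλE/(1+Σλh) = 1.922/4.189 = 0.4588 kJ/s.
Profitability of beetle grubs: 1.34/11.8 = 0.1136 kJ/s.
Since 0.1136 < R, time spent handling beetle grubs is better spent searching.

No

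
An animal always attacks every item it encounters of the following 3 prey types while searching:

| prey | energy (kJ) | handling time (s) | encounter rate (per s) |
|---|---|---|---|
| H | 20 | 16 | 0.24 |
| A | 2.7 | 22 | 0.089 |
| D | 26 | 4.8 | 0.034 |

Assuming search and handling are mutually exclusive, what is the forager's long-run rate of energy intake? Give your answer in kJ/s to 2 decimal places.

0.85 kJ/s

R = Σλ_iE_i / (1 + Σλ_ih_i)
Numerator: 0.24×20 + 0.089×2.7 + 0.034×26 = 5.924
Denominator: 1 + 0.24×16 + 0.089×22 + 0.034×4.8 = 6.961
R = 5.924/6.961 = 0.851 kJ/s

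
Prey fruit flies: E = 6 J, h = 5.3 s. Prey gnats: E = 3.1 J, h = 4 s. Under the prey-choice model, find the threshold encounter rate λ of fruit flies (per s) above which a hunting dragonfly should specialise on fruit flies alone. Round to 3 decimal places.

0.410 per s

At the threshold, the rate on fruit flies alone equals the profitability of gnats: λ·6/(1 + λ·5.3) = 3.1/4 = 0.775.
Rearranging, λ(6 − 0.775×5.3) = 0.775, so λ = 0.775/1.893 = 0.4095 per s.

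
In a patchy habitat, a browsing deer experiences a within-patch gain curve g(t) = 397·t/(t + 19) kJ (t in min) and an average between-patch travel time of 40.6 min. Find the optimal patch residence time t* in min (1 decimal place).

27.8 min

By the marginal value theorem, leave when the instantaneous gain rate g'(t) equals the habitat-wide average g(t)/(T + t).
g'(t) = 397·19/(t + 19)². Setting 397·19/(t+19)² = 397t/[(t+19)(40.6+t)] gives 19(40.6+t) = t(t+19), so t² = 19×40.6 = 771.4.
t* = √771.4 = 27.77 min.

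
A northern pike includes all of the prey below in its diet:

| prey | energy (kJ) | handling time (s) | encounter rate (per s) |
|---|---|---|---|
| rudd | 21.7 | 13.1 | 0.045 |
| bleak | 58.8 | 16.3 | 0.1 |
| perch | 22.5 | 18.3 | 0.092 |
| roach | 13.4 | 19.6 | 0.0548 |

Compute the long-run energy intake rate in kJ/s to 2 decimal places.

R = (0.045×21.7 + 0.1×58.8 + 0.092×22.5 + 0.0548×13.4) / (1 + 0.045×13.1 + 0.1×16.3 + 0.092×18.3 + 0.0548×19.6) = 9.661/5.977 = 1.616 kJ/s.

1.62 kJ/s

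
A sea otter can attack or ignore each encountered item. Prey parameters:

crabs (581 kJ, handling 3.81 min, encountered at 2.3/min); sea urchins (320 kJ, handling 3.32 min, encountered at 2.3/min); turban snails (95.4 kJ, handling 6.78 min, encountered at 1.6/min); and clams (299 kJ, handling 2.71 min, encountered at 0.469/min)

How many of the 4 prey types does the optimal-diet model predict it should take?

Rank by E/h (kJ/min): crabs 152, clams 110, sea urchins 96.4, turban snails 14.1. Include each in turn until the next type's E/h falls below the running intake rate.
Rate on top 1: 136.9. clams: 110 < 136.9 → exclude; stop.
Optimal diet: crabs — 1 of 4 types.

1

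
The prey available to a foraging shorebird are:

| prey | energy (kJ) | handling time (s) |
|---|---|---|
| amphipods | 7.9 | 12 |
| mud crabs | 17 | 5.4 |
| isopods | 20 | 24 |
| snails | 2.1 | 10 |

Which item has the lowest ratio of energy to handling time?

In descending order of E/h:
mud crabs: 17/5.4 = 3.15 kJ/s
isopods: 20/24 = 0.833 kJ/s
amphipods: 7.9/12 = 0.658 kJ/s
snails: 2.1/10 = 0.21 kJ/s

snails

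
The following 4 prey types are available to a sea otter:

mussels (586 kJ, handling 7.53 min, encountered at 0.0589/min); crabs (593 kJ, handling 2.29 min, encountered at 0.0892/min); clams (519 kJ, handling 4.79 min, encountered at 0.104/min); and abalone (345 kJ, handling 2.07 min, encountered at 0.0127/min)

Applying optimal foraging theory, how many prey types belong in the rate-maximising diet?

E/h in descending order: crabs 259, abalone 167, clams 108, mussels 77.8 kJ/min. The optimal diet is the largest prefix of this list for which every included type satisfies E_i/h_i > R on the types above it.
Rate on top 1: 43.92. abalone: 167 > 43.92 → include.
Rate on top 2: 46.55. clams: 108 > 46.55 → include.
Rate on top 3: 64.36. mussels: 77.8 > 64.36 → include.
Optimal diet: crabs, abalone, clams, mussels — 4 of 4 types.

4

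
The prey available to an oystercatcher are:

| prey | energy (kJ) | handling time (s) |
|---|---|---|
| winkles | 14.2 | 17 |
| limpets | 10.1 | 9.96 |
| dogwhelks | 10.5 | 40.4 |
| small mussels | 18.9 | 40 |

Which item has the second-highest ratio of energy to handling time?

winkles

In descending order of E/h:
limpets: 10.1/9.96 = 1.01 kJ/s
winkles: 14.2/17 = 0.835 kJ/s
small mussels: 18.9/40 = 0.472 kJ/s
dogwhelks: 10.5/40.4 = 0.26 kJ/s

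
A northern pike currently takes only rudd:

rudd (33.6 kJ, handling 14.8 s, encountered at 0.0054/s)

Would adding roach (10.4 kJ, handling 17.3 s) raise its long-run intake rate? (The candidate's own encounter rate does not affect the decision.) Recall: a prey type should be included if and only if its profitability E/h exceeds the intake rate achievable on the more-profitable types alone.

Current rate: (0.0054×33.6)/(1 + 0.0054×14.8) = 0.168 kJ/s.
roach: E/h = 10.4/17.3 = 0.6012 kJ/s.
Since 0.6012 > R, including roach increases the long-run rate.

Yes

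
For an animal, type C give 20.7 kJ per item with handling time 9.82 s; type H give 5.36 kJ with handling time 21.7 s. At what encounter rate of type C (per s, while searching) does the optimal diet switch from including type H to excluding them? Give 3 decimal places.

At the threshold, the rate on type C alone equals the profitability of type H: λ·20.7/(1 + λ·9.82) = 5.36/21.7 = 0.247.
Rearranging, λ(20.7 − 0.247×9.82) = 0.247, so λ = 0.247/18.27 = 0.01352 per s.

0.014 per s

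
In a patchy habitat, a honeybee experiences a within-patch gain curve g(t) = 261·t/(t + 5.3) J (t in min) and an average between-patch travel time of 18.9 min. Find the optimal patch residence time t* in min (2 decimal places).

10.01 min

Maximise g(t)/(T+t): set derivative to zero → g'(t)(T+t) = g(t).
g'(t) = 261·5.3/(t + 5.3)². Setting 261·5.3/(t+5.3)² = 261t/[(t+5.3)(18.9+t)] gives 5.3(18.9+t) = t(t+5.3), so t² = 5.3×18.9 = 100.2.
t* = √100.2 = 10.01 min.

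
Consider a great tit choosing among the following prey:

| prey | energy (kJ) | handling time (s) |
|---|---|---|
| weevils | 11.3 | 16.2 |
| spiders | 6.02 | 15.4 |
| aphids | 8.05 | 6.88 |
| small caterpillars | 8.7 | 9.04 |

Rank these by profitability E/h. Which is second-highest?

small caterpillars

In descending order of E/h:
aphids: 8.05/6.88 = 1.17 kJ/s
small caterpillars: 8.7/9.04 = 0.962 kJ/s
weevils: 11.3/16.2 = 0.698 kJ/s
spiders: 6.02/15.4 = 0.391 kJ/s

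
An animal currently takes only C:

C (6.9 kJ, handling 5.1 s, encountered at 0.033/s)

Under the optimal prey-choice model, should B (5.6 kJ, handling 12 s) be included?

Current rate: (0.033×6.9)/(1 + 0.033×5.1) = 0.1949 kJ/s.
Profitability of B: 5.6/12 = 0.4667 kJ/s.
Since 0.4667 > R, including B increases the long-run rate.

Yes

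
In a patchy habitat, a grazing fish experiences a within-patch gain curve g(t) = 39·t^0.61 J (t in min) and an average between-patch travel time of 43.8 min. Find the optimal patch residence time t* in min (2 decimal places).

Optimal t* satisfies g'(t*) = g(t*)/(T + t*).
g'(t) = 0.61·39·t^-0.39. Setting 0.61·39·t^-0.39 = 39·t^0.61/(43.8+t) gives 0.61(43.8+t) = t, so 0.39·t = 0.61×43.8.
t* = 0.61×43.8/0.39 = 68.51 min.

68.51 min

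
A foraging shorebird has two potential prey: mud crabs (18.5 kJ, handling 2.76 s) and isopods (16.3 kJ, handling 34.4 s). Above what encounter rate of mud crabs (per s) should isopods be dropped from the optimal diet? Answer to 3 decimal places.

0.028 per s

Drop isopods once their profitability E₂/h₂ falls below the rate achievable on mud crabs alone: E₂/h₂ = λE₁/(1 + λh₁).
Solve for λ: λE₁h₂ = E₂(1 + λh₁) → λ(E₁h₂ − E₂h₁) = E₂ → λ = E₂/(E₁h₂ − E₂h₁).
λ = 16.3/(18.5×34.4 − 16.3×2.76) = 16.3/591.4 = 0.02756 per s.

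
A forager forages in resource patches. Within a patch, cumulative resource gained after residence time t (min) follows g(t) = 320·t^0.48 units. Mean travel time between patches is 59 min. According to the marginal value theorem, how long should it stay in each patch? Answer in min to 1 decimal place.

Optimal t* satisfies g'(t*) = g(t*)/(T + t*).
g'(t) = 0.48·320·t^-0.52. Setting 0.48·320·t^-0.52 = 320·t^0.48/(59+t) gives 0.48(59+t) = t, so 0.52·t = 0.48×59.
t* = 0.48×59/0.52 = 54.46 min.

54.5 min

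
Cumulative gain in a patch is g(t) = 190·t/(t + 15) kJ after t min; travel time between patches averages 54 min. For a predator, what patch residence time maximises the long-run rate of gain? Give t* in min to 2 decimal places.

Optimal t* satisfies g'(t*) = g(t*)/(T + t*).
g'(t) = 190·15/(t + 15)². Setting 190·15/(t+15)² = 190t/[(t+15)(54+t)] gives 15(54+t) = t(t+15), so t² = 15×54 = 810.
t* = √810 = 28.46 min.

28.46 min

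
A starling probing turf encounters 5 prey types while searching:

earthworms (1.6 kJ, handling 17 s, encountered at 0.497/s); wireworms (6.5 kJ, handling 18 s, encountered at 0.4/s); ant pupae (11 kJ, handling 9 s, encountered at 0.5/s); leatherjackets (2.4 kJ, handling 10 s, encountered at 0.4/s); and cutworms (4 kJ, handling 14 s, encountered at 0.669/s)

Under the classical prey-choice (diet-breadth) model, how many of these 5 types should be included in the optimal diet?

1

E/h in descending order: ant pupae 1.22, wireworms 0.361, cutworms 0.286, leatherjackets 0.24, earthworms 0.0941 kJ/s. The optimal diet is the largest prefix of this list for which every included type satisfies E_i/h_i > R on the types above it.
Rate on top 1: 1. wireworms: 0.361 < 1 → exclude; stop.
Optimal diet: ant pupae — 1 of 5 types.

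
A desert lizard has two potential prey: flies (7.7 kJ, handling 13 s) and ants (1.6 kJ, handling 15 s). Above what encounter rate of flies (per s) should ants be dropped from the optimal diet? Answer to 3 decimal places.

0.017 per s

At the threshold, the rate on flies alone equals the profitability of ants: λ·7.7/(1 + λ·13) = 1.6/15 = 0.1067.
Rearranging, λ(7.7 − 0.1067×13) = 0.1067, so λ = 0.1067/6.313 = 0.0169 per s.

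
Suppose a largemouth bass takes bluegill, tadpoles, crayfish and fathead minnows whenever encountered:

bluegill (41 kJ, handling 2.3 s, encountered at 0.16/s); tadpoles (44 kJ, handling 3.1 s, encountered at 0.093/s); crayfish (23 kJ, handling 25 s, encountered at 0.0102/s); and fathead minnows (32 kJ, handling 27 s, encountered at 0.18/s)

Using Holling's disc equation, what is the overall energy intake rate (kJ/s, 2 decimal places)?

2.46 kJ/s

R = (0.16×41 + 0.093×44 + 0.0102×23 + 0.18×32) / (1 + 0.16×2.3 + 0.093×3.1 + 0.0102×25 + 0.18×27) = 16.65/6.771 = 2.458 kJ/s.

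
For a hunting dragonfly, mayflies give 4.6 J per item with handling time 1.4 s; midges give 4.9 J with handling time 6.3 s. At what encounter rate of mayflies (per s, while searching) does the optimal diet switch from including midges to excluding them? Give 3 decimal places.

The zero-one rule: include midges iff E₂/h₂ > λE₁/(1+λh₁). Equality gives the switch point.
λE₁h₂ = E₂ + λE₂h₁ ⇒ λ = E₂/(E₁h₂ − E₂h₁) = 4.9/(28.98 − 6.86) = 0.2215 per s.

0.222 per s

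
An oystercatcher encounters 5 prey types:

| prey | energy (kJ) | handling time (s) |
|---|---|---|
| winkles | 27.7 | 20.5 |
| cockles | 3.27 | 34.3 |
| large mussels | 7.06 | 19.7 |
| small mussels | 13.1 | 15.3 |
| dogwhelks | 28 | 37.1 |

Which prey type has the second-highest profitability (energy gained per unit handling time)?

In descending order of E/h:
winkles: 27.7/20.5 = 1.35 kJ/s
small mussels: 13.1/15.3 = 0.856 kJ/s
dogwhelks: 28/37.1 = 0.755 kJ/s
large mussels: 7.06/19.7 = 0.358 kJ/s
cockles: 3.27/34.3 = 0.0953 kJ/s

small mussels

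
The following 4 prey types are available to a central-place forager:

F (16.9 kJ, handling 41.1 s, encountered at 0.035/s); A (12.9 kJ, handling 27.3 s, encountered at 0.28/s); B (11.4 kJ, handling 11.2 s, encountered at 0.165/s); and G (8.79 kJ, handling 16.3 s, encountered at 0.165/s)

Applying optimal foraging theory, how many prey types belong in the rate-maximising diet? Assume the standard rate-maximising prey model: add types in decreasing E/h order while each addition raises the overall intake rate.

1

Rank by E/h (kJ/s): B 1.02, G 0.539, A 0.473, F 0.411. Include each in turn until the next type's E/h falls below the running intake rate.
Rate on top 1: 0.6605. G: 0.539 < 0.6605 → exclude; stop.
Optimal diet: B — 1 of 4 types.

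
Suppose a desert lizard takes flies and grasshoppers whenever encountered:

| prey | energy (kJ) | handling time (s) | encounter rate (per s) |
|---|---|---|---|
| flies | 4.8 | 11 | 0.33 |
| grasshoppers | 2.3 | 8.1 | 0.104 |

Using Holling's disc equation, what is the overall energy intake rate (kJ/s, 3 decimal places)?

0.333 kJ/s

Energy encountered per unit search time: 0.33×4.8 + 0.104×2.3 = 1.823 kJ/s.
Handling time per unit search time: 0.33×11 + 0.104×8.1 = 4.472.
Rate = 1.823/(1 + 4.472) = 0.3332 kJ/s.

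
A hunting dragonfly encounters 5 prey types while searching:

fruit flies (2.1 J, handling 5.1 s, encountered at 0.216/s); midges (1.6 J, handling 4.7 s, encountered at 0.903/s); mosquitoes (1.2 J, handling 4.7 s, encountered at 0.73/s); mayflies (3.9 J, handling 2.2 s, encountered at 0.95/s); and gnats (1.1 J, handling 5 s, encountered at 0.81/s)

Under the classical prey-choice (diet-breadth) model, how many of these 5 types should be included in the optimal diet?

E/h in descending order: mayflies 1.77, fruit flies 0.412, midges 0.34, mosquitoes 0.255, gnats 0.22 J/s. The optimal diet is the largest prefix of this list for which every included type satisfies E_i/h_i > R on the types above it.
Rate on top 1: 1.199. fruit flies: 0.412 < 1.199 → exclude; stop.
Optimal diet: mayflies — 1 of 5 types.

1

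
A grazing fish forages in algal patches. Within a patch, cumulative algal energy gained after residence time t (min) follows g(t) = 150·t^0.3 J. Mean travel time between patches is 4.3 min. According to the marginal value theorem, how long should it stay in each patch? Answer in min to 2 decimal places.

1.84 min

Optimal t* satisfies g'(t*) = g(t*)/(T + t*).
g'(t) = 0.3·150·t^-0.7. Setting 0.3·150·t^-0.7 = 150·t^0.3/(4.3+t) gives 0.3(4.3+t) = t, so 0.70·t = 0.3×4.3.
t* = 0.3×4.3/0.70 = 1.843 min.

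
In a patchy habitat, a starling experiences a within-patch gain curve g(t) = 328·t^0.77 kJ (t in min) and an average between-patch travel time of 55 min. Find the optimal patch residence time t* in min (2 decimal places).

184.13 min

By the marginal value theorem, leave when the instantaneous gain rate g'(t) equals the habitat-wide average g(t)/(T + t).
g'(t) = 0.77·328·t^-0.23. Setting 0.77·328·t^-0.23 = 328·t^0.77/(55+t) gives 0.77(55+t) = t, so 0.23·t = 0.77×55.
t* = 0.77×55/0.23 = 184.1 min.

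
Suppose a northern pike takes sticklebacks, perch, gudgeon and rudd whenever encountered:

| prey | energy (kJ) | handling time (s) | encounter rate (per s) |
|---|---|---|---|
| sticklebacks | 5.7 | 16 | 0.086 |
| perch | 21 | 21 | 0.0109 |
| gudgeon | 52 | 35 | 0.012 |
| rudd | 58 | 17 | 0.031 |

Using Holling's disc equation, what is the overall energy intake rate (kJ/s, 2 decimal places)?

0.88 kJ/s

Energy encountered per unit search time: 0.086×5.7 + 0.0109×21 + 0.012×52 + 0.031×58 = 3.141 kJ/s.
Handling time per unit search time: 0.086×16 + 0.0109×21 + 0.012×35 + 0.031×17 = 2.552.
Rate = 3.141/(1 + 2.552) = 0.8843 kJ/s.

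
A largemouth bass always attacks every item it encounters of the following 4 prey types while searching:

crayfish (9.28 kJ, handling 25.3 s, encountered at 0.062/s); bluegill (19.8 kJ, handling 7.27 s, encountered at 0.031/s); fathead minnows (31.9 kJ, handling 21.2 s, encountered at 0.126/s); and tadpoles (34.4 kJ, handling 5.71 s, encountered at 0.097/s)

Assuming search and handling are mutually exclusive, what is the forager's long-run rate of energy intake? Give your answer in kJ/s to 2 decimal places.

1.42 kJ/s

Energy encountered per unit search time: 0.062×9.28 + 0.031×19.8 + 0.126×31.9 + 0.097×34.4 = 8.545 kJ/s.
Handling time per unit search time: 0.062×25.3 + 0.031×7.27 + 0.126×21.2 + 0.097×5.71 = 5.019.
Rate = 8.545/(1 + 5.019) = 1.42 kJ/s.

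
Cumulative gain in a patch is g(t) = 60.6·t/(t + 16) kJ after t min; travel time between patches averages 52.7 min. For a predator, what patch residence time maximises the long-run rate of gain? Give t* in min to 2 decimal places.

Maximise g(t)/(T+t): set derivative to zero → g'(t)(T+t) = g(t).
g'(t) = 60.6·16/(t + 16)². Setting 60.6·16/(t+16)² = 60.6t/[(t+16)(52.7+t)] gives 16(52.7+t) = t(t+16), so t² = 16×52.7 = 843.2.
t* = √843.2 = 29.04 min.

29.04 min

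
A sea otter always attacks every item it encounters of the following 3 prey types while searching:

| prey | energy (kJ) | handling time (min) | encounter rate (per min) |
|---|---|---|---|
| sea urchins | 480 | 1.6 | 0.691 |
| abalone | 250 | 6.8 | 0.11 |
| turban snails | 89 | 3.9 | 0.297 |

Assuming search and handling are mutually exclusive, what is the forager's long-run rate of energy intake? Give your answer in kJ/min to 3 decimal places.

96.117 kJ/min

R = Σλ_iE_i / (1 + Σλ_ih_i)
Numerator: 0.691×480 + 0.11×250 + 0.297×89 = 385.6
Denominator: 1 + 0.691×1.6 + 0.11×6.8 + 0.297×3.9 = 4.012
R = 385.6/4.012 = 96.12 kJ/min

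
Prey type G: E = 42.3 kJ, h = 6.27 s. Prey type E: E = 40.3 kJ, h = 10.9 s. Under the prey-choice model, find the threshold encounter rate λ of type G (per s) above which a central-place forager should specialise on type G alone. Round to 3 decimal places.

0.193 per s

The zero-one rule: include type E iff E₂/h₂ > λE₁/(1+λh₁). Equality gives the switch point.
λE₁h₂ = E₂ + λE₂h₁ ⇒ λ = E₂/(E₁h₂ − E₂h₁) = 40.3/(461.1 − 252.7) = 0.1934 per s.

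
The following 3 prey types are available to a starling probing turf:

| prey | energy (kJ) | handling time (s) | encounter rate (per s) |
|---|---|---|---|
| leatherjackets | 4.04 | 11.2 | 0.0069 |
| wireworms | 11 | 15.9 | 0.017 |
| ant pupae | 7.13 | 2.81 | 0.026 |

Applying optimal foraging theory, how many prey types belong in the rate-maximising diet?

3

Rank by E/h (kJ/s): ant pupae 2.54, wireworms 0.692, leatherjackets 0.361. Include each in turn until the next type's E/h falls below the running intake rate.
Rate on top 1: 0.1728. wireworms: 0.692 > 0.1728 → include.
Rate on top 2: 0.2772. leatherjackets: 0.361 > 0.2772 → include.
Optimal diet: ant pupae, wireworms, leatherjackets — 3 of 3 types.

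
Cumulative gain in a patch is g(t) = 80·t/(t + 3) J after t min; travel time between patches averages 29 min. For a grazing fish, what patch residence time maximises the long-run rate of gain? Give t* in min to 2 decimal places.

By the marginal value theorem, leave when the instantaneous gain rate g'(t) equals the habitat-wide average g(t)/(T + t).
g'(t) = 80·3/(t + 3)². Setting 80·3/(t+3)² = 80t/[(t+3)(29+t)] gives 3(29+t) = t(t+3), so t² = 3×29 = 87.
t* = √87 = 9.327 min.

9.33 min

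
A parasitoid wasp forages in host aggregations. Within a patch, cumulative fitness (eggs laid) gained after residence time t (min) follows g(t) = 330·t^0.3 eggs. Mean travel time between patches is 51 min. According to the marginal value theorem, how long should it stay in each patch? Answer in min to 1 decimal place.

Maximise g(t)/(T+t): set derivative to zero → g'(t)(T+t) = g(t).
g'(t) = 0.3·330·t^-0.7. Setting 0.3·330·t^-0.7 = 330·t^0.3/(51+t) gives 0.3(51+t) = t, so 0.70·t = 0.3×51.
t* = 0.3×51/0.70 = 21.86 min.

21.9 min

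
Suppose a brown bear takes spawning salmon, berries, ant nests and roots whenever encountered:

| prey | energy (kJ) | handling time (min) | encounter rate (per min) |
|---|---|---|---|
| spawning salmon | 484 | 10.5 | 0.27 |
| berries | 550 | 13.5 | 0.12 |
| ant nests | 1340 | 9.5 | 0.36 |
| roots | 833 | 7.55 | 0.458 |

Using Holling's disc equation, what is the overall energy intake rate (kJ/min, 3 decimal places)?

85.997 kJ/min

R = Σλ_iE_i / (1 + Σλ_ih_i)
Numerator: 0.27×484 + 0.12×550 + 0.36×1340 + 0.458×833 = 1061
Denominator: 1 + 0.27×10.5 + 0.12×13.5 + 0.36×9.5 + 0.458×7.55 = 12.33
R = 1061/12.33 = 86 kJ/min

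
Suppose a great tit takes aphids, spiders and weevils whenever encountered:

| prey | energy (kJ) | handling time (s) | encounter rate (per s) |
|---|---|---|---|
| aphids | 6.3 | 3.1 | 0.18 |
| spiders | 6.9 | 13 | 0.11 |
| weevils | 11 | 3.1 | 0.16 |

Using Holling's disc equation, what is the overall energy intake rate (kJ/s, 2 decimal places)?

R = (0.18×6.3 + 0.11×6.9 + 0.16×11) / (1 + 0.18×3.1 + 0.11×13 + 0.16×3.1) = 3.653/3.484 = 1.049 kJ/s.

1.05 kJ/s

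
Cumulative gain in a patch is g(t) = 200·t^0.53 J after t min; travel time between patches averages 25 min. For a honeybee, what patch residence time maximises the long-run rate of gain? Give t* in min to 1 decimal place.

28.2 min

Optimal t* satisfies g'(t*) = g(t*)/(T + t*).
g'(t) = 0.53·200·t^-0.47. Setting 0.53·200·t^-0.47 = 200·t^0.53/(25+t) gives 0.53(25+t) = t, so 0.47·t = 0.53×25.
t* = 0.53×25/0.47 = 28.19 min.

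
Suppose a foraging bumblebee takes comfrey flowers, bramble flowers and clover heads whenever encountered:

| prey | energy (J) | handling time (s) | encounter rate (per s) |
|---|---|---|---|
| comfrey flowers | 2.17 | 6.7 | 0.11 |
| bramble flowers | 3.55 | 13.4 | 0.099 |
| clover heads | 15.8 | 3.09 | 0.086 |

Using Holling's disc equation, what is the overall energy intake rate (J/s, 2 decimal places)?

Energy encountered per unit search time: 0.11×2.17 + 0.099×3.55 + 0.086×15.8 = 1.949 J/s.
Handling time per unit search time: 0.11×6.7 + 0.099×13.4 + 0.086×3.09 = 2.329.
Rate = 1.949/(1 + 2.329) = 0.5854 J/s.

0.59 J/s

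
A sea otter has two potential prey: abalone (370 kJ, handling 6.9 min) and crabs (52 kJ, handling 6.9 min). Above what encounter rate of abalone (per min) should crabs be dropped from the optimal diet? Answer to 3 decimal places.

0.024 per min

At the threshold, the rate on abalone alone equals the profitability of crabs: λ·370/(1 + λ·6.9) = 52/6.9 = 7.536.
Rearranging, λ(370 − 7.536×6.9) = 7.536, so λ = 7.536/318 = 0.0237 per min.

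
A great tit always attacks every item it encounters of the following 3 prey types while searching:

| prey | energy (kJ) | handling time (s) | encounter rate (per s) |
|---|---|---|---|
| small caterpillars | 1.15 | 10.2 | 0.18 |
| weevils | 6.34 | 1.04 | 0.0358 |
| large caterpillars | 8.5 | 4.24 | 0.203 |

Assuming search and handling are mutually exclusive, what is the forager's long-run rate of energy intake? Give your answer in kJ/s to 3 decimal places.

0.578 kJ/s

R = (0.18×1.15 + 0.0358×6.34 + 0.203×8.5) / (1 + 0.18×10.2 + 0.0358×1.04 + 0.203×4.24) = 2.159/3.734 = 0.5783 kJ/s.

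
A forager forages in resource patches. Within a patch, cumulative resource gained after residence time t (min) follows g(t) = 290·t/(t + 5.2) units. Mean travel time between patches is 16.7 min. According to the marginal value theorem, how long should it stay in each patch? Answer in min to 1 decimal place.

Optimal t* satisfies g'(t*) = g(t*)/(T + t*).
g'(t) = 290·5.2/(t + 5.2)². Setting 290·5.2/(t+5.2)² = 290t/[(t+5.2)(16.7+t)] gives 5.2(16.7+t) = t(t+5.2), so t² = 5.2×16.7 = 86.84.
t* = √86.84 = 9.319 min.

9.3 min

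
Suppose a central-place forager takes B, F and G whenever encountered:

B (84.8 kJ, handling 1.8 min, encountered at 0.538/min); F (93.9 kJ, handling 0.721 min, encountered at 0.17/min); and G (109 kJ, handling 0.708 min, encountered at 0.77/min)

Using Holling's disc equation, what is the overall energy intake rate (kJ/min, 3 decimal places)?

55.200 kJ/min

R = Σλ_iE_i / (1 + Σλ_ih_i)
Numerator: 0.538×84.8 + 0.17×93.9 + 0.77×109 = 145.5
Denominator: 1 + 0.538×1.8 + 0.17×0.721 + 0.77×0.708 = 2.636
R = 145.5/2.636 = 55.2 kJ/min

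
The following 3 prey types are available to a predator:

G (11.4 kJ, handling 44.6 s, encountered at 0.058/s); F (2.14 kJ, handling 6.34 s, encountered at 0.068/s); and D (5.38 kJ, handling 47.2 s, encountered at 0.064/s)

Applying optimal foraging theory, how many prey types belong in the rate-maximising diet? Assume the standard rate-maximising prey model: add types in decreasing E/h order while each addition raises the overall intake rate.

Profitabilities (E/h, kJ/s): F 0.338, G 0.256, D 0.114. Add prey in this order while the next type's profitability exceeds the intake rate on those already taken.
Rate on top 1: 0.1017. G: 0.256 > 0.1017 → include.
Rate on top 2: 0.2008. D: 0.114 < 0.2008 → exclude; stop.
Optimal diet: F, G — 2 of 3 types.

2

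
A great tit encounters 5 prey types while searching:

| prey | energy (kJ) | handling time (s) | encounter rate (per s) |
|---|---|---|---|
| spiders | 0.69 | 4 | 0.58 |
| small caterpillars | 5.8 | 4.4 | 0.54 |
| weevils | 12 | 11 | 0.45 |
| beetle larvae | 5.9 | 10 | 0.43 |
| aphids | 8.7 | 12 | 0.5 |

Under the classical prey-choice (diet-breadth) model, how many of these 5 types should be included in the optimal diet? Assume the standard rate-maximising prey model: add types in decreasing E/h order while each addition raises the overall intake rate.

2

Profitabilities (E/h, kJ/s): small caterpillars 1.32, weevils 1.09, aphids 0.725, beetle larvae 0.59, spiders 0.172. Add prey in this order while the next type's profitability exceeds the intake rate on those already taken.
Rate on top 1: 0.9277. weevils: 1.09 > 0.9277 → include.
Rate on top 2: 1.025. aphids: 0.725 < 1.025 → exclude; stop.
Optimal diet: small caterpillars, weevils — 2 of 5 types.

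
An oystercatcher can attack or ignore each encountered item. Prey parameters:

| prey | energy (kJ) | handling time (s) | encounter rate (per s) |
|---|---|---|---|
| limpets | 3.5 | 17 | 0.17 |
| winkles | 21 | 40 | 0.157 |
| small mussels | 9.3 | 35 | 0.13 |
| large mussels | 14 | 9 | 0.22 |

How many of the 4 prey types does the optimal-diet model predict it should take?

E/h in descending order: large mussels 1.56, winkles 0.525, small mussels 0.266, limpets 0.206 kJ/s. The optimal diet is the largest prefix of this list for which every included type satisfies E_i/h_i > R on the types above it.
Rate on top 1: 1.034. winkles: 0.525 < 1.034 → exclude; stop.
Optimal diet: large mussels — 1 of 4 types.

1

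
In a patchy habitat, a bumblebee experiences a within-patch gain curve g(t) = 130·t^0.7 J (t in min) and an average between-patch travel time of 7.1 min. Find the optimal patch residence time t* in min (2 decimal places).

By the marginal value theorem, leave when the instantaneous gain rate g'(t) equals the habitat-wide average g(t)/(T + t).
g'(t) = 0.7·130·t^-0.3. Setting 0.7·130·t^-0.3 = 130·t^0.7/(7.1+t) gives 0.7(7.1+t) = t, so 0.30·t = 0.7×7.1.
t* = 0.7×7.1/0.30 = 16.57 min.

16.57 min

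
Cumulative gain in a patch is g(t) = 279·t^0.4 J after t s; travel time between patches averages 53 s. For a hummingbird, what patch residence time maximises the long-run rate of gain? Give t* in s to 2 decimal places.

35.33 s

By the marginal value theorem, leave when the instantaneous gain rate g'(t) equals the habitat-wide average g(t)/(T + t).
g'(t) = 0.4·279·t^-0.6. Setting 0.4·279·t^-0.6 = 279·t^0.4/(53+t) gives 0.4(53+t) = t, so 0.60·t = 0.4×53.
t* = 0.4×53/0.60 = 35.33 s.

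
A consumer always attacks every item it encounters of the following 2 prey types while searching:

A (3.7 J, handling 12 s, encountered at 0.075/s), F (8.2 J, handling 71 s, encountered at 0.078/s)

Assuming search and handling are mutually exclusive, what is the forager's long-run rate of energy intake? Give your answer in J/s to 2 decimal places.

0.12 J/s

R = (0.075×3.7 + 0.078×8.2) / (1 + 0.075×12 + 0.078×71) = 0.9171/7.438 = 0.1233 J/s.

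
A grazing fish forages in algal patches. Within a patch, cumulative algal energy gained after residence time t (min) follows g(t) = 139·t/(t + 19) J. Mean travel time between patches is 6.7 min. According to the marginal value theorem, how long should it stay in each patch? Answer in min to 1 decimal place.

11.3 min

Optimal t* satisfies g'(t*) = g(t*)/(T + t*).
g'(t) = 139·19/(t + 19)². Setting 139·19/(t+19)² = 139t/[(t+19)(6.7+t)] gives 19(6.7+t) = t(t+19), so t² = 19×6.7 = 127.3.
t* = √127.3 = 11.28 min.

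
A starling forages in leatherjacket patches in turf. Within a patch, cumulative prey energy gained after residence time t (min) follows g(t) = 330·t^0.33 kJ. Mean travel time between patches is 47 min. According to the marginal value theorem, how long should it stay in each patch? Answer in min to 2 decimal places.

23.15 min

Optimal t* satisfies g'(t*) = g(t*)/(T + t*).
g'(t) = 0.33·330·t^-0.67. Setting 0.33·330·t^-0.67 = 330·t^0.33/(47+t) gives 0.33(47+t) = t, so 0.67·t = 0.33×47.
t* = 0.33×47/0.67 = 23.15 min.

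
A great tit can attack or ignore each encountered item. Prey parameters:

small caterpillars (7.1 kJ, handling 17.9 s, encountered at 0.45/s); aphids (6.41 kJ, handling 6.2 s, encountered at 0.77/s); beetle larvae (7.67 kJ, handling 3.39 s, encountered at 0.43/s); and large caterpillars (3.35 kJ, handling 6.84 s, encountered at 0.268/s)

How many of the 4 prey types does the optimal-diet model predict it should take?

Rank by E/h (kJ/s): beetle larvae 2.26, aphids 1.03, large caterpillars 0.49, small caterpillars 0.397. Include each in turn until the next type's E/h falls below the running intake rate.
Rate on top 1: 1.342. aphids: 1.03 < 1.342 → exclude; stop.
Optimal diet: beetle larvae — 1 of 4 types.

1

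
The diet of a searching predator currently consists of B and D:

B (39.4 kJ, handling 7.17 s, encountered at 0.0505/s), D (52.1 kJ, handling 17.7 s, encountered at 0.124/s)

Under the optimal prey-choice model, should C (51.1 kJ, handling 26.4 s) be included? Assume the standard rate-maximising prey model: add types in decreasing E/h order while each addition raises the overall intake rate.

Current rate: (0.0505×39.4 + 0.124×52.1)/(1 + 0.0505×7.17 + 0.124×17.7) = 2.376 kJ/s.
Profitability of C: 51.1/26.4 = 1.936 kJ/s.
Since 1.936 < R, time spent handling C is better spent searching.

No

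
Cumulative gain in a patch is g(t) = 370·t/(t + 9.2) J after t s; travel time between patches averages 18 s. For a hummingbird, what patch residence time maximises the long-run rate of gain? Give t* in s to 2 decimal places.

12.87 s

Maximise g(t)/(T+t): set derivative to zero → g'(t)(T+t) = g(t).
g'(t) = 370·9.2/(t + 9.2)². Setting 370·9.2/(t+9.2)² = 370t/[(t+9.2)(18+t)] gives 9.2(18+t) = t(t+9.2), so t² = 9.2×18 = 165.6.
t* = √165.6 = 12.87 s.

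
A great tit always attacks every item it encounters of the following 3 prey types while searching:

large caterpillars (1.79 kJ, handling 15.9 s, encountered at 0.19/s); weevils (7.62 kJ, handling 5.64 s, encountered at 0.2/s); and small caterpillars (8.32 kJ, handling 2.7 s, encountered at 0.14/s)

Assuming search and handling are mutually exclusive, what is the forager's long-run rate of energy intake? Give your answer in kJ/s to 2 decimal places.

0.55 kJ/s

R = (0.19×1.79 + 0.2×7.62 + 0.14×8.32) / (1 + 0.19×15.9 + 0.2×5.64 + 0.14×2.7) = 3.029/5.527 = 0.548 kJ/s.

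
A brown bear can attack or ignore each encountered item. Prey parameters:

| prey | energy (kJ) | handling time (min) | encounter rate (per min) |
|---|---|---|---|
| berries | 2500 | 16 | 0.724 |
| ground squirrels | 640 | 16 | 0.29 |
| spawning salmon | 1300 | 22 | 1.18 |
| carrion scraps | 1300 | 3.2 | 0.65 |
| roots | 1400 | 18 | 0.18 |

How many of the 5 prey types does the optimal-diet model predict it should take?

Rank by E/h (kJ/min): carrion scraps 406, berries 156, roots 77.8, spawning salmon 59.1, ground squirrels 40. Include each in turn until the next type's E/h falls below the running intake rate.
Rate on top 1: 274.4. berries: 156 < 274.4 → exclude; stop.
Optimal diet: carrion scraps — 1 of 5 types.

1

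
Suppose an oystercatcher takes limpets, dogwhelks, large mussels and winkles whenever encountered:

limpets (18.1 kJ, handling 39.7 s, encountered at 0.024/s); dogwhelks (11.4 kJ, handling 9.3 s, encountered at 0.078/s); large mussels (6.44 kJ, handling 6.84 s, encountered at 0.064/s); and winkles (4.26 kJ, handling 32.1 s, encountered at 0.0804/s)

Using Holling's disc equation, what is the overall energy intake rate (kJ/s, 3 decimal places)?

0.365 kJ/s

Energy encountered per unit search time: 0.024×18.1 + 0.078×11.4 + 0.064×6.44 + 0.0804×4.26 = 2.078 kJ/s.
Handling time per unit search time: 0.024×39.7 + 0.078×9.3 + 0.064×6.84 + 0.0804×32.1 = 4.697.
Rate = 2.078/(1 + 4.697) = 0.3648 kJ/s.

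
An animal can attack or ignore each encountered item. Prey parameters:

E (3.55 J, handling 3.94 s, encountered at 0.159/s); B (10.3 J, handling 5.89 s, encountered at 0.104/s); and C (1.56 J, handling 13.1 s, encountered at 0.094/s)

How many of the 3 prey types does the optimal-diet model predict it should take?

Rank by E/h (J/s): B 1.75, E 0.901, C 0.119. Include each in turn until the next type's E/h falls below the running intake rate.
Rate on top 1: 0.6643. E: 0.901 > 0.6643 → include.
Rate on top 2: 0.7305. C: 0.119 < 0.7305 → exclude; stop.
Optimal diet: B, E — 2 of 3 types.

2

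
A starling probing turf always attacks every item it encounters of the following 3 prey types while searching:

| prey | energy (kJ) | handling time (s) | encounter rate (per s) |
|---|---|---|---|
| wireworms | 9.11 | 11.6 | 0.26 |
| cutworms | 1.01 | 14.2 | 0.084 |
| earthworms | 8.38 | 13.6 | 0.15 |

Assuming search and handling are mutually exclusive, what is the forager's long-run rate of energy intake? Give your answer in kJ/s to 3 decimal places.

0.512 kJ/s

Energy encountered per unit search time: 0.26×9.11 + 0.084×1.01 + 0.15×8.38 = 3.71 kJ/s.
Handling time per unit search time: 0.26×11.6 + 0.084×14.2 + 0.15×13.6 = 6.249.
Rate = 3.71/(1 + 6.249) = 0.5119 kJ/s.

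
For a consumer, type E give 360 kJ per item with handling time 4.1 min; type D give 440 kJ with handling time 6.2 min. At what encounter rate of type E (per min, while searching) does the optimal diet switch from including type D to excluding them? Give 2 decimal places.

1.03 per min

At the threshold, the rate on type E alone equals the profitability of type D: λ·360/(1 + λ·4.1) = 440/6.2 = 70.97.
Rearranging, λ(360 − 70.97×4.1) = 70.97, so λ = 70.97/69.03 = 1.028 per min.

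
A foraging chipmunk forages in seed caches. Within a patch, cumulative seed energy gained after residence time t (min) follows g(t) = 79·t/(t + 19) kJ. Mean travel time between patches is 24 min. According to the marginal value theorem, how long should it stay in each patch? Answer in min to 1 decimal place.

21.4 min

By the marginal value theorem, leave when the instantaneous gain rate g'(t) equals the habitat-wide average g(t)/(T + t).
g'(t) = 79·19/(t + 19)². Setting 79·19/(t+19)² = 79t/[(t+19)(24+t)] gives 19(24+t) = t(t+19), so t² = 19×24 = 456.
t* = √456 = 21.35 min.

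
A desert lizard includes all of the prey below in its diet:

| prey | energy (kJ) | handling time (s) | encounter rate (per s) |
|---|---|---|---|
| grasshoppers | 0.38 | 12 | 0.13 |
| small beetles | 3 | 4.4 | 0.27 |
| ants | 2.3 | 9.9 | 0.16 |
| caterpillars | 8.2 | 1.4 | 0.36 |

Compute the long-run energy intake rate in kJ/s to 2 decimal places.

0.72 kJ/s

R = Σλ_iE_i / (1 + Σλ_ih_i)
Numerator: 0.13×0.38 + 0.27×3 + 0.16×2.3 + 0.36×8.2 = 4.179
Denominator: 1 + 0.13×12 + 0.27×4.4 + 0.16×9.9 + 0.36×1.4 = 5.836
R = 4.179/5.836 = 0.7161 kJ/s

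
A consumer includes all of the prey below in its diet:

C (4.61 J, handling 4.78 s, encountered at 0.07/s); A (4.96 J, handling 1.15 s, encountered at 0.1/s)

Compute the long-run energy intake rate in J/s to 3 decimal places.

Energy encountered per unit search time: 0.07×4.61 + 0.1×4.96 = 0.8187 J/s.
Handling time per unit search time: 0.07×4.78 + 0.1×1.15 = 0.4496.
Rate = 0.8187/(1 + 0.4496) = 0.5648 J/s.

0.565 J/s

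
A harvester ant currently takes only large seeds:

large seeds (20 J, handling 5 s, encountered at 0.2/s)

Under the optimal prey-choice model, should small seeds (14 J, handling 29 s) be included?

Intake rate on the current diet: R = (0.2×20) / (1 + 0.2×5) = 4/2 = 2 J/s.
Profitability of small seeds: 14/29 = 0.4828 J/s.
Since 0.4828 < R, time spent handling small seeds is better spent searching.

No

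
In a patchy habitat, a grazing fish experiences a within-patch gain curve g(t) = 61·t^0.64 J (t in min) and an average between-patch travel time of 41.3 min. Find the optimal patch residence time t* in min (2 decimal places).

73.42 min

Maximise g(t)/(T+t): set derivative to zero → g'(t)(T+t) = g(t).
g'(t) = 0.64·61·t^-0.36. Setting 0.64·61·t^-0.36 = 61·t^0.64/(41.3+t) gives 0.64(41.3+t) = t, so 0.36·t = 0.64×41.3.
t* = 0.64×41.3/0.36 = 73.42 min.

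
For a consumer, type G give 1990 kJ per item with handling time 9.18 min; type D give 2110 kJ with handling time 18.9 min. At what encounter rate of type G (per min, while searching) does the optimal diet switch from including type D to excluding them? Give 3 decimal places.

0.116 per min

Drop type D once their profitability E₂/h₂ falls below the rate achievable on type G alone: E₂/h₂ = λE₁/(1 + λh₁).
Solve for λ: λE₁h₂ = E₂(1 + λh₁) → λ(E₁h₂ − E₂h₁) = E₂ → λ = E₂/(E₁h₂ − E₂h₁).
λ = 2110/(1990×18.9 − 2110×9.18) = 2110/1.824e+04 = 0.1157 per min.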